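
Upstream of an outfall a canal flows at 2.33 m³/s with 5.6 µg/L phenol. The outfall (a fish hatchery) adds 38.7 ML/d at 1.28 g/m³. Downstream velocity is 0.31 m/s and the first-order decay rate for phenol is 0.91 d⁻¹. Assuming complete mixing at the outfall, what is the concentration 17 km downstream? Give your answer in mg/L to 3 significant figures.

38.7 ML/d = 0.4479 m³/s.
5.6 µg/L = 0.0056 mg/L.
After complete mixing, C₀ = (0.4479·1.28 + 2.33·0.0056) / 2.778 = 0.2111 mg/L.
Travel time t = 1.7e+04 m / 0.31 m/s = 5.484e+04 s = 0.6347 d.
C = 0.2111·exp(−0.91·0.6347) = 0.2111·0.5613 = 0.1185 mg/L.

0.118 mg/L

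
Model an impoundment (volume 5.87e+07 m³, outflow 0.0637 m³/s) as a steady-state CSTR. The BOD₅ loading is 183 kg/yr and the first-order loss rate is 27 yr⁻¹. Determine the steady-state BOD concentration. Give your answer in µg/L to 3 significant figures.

Outflow Q = 0.0637 m³/s × 3.156e+07 s/yr = 2.01e+06 m³/yr.
Steady-state CSTR mass balance: W = Q·C + k·V·C, so C = W/(Q + kV).
Q + kV = 2.01e+06 + 27·5.87e+07 = 1.587e+09 m³/yr.
C = 183/1.587e+09 = 1.153e-07 kg/m³ = 0.0001153 mg/L = 0.1153 µg/L.

0.115 µg/L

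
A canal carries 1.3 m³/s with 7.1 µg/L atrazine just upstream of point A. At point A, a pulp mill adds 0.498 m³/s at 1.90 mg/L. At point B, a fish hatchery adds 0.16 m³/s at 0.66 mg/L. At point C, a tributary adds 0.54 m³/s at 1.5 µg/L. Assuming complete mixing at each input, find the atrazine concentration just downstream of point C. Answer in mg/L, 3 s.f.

7.1 µg/L = 0.0071 mg/L.
After input A: C = (1.3·0.0071 + 0.498·1.9) / 1.798 = 0.5314 mg/L.
After input B: C = (1.798·0.5314 + 0.16·0.66) / 1.958 = 0.5419 mg/L.
1.5 µg/L = 0.0015 mg/L.
After input C: C = (1.958·0.5419 + 0.54·0.0015) / 2.498 = 0.4251 mg/L.

0.425 mg/L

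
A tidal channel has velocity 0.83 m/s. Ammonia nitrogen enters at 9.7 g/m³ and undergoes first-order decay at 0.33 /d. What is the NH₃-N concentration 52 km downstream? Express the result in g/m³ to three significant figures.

7.64 g/m³

Travel time t = 52 km / 0.83 m/s = 5.2e+04/0.83 = 6.265e+04 s = 0.7251 d.
First-order decay: C = 9.7·exp(−0.33·0.7251) = 9.7·0.7872 = 7.636 g/m³.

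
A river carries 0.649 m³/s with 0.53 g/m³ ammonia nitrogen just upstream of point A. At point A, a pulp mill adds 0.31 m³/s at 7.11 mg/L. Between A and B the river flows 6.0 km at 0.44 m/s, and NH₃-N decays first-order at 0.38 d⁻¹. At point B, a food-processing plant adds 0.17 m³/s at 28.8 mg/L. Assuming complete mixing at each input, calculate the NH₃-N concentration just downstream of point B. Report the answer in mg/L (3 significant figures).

After input A: C = (0.649·0.53 + 0.31·7.11) / 0.959 = 2.657 mg/L.
Over the 6.0 km reach to input B (t = 1.364e+04 s = 0.1578 d), decay gives C = 2.657·exp(−0.38·0.1578) = 2.502 mg/L.
After input B: C = (0.959·2.502 + 0.17·28.8) / 1.129 = 6.462 mg/L.

6.46 mg/L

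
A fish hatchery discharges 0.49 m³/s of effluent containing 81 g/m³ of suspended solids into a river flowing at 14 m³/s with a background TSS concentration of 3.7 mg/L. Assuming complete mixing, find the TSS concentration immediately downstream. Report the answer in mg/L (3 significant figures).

Conservation of mass across the mixing zone: C = (0.49·81 + 14·3.7) / (0.49 + 14) = 91.49/14.49 = 6.314 mg/L.

6.31 mg/L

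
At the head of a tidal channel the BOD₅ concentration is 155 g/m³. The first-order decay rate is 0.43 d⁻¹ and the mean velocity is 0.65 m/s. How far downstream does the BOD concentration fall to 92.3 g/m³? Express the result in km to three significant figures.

From C = C₀·e^(−kt), t = ln(C₀/C)/k = ln(155/92.3)/0.43 = 0.5184/0.43 = 1.206 d.
Distance = v·t = 0.65 m/s × 1.042e+05 s = 6.77e+04 m = 67.7 km.

67.7 km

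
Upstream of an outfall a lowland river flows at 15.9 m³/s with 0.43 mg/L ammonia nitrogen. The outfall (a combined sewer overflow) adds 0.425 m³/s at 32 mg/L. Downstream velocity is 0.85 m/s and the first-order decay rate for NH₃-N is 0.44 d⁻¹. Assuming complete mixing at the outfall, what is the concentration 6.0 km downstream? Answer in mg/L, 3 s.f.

After complete mixing, C₀ = (0.425·32 + 15.9·0.43) / 16.32 = 1.252 mg/L.
Travel time t = 6000 m / 0.85 m/s = 7059 s = 0.0817 d.
C = 1.252·exp(−0.44·0.0817) = 1.252·0.9647 = 1.208 mg/L.

1.21 mg/L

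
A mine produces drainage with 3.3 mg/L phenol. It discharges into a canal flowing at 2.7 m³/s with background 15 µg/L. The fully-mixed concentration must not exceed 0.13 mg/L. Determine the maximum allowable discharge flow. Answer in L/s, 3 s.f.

15 µg/L = 0.015 mg/L.
Mass balance at complete mixing: C_std·(Q_w + Q_r) = Q_w·C_e + Q_r·C_b.
Rearranging, Q_w = Q_r·(C_std − C_b)/(C_e − C_std) = 2.7·(0.13 − 0.015) / (3.3 − 0.13) = 0.09795 m³/s.
= 97.95 L/s.

97.9 L/s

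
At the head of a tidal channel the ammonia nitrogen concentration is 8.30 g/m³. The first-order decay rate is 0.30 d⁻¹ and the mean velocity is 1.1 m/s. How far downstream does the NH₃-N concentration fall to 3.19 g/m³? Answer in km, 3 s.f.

From C = C₀·e^(−kt), t = ln(C₀/C)/k = ln(8.30/3.19)/0.30 = 0.9562/0.30 = 3.187 d.
Distance = v·t = 1.1 m/s × 2.754e+05 s = 3.029e+05 m = 302.9 km.

303 km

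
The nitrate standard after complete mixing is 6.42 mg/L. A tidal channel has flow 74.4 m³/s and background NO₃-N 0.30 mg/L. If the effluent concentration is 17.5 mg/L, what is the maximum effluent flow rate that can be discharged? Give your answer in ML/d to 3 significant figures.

Mass balance at complete mixing: C_std·(Q_w + Q_r) = Q_w·C_e + Q_r·C_b.
Rearranging, Q_w = Q_r·(C_std − C_b)/(C_e − C_std) = 74.4·(6.42 − 0.3) / (17.5 − 6.42) = 41.09 m³/s.
= 3551 ML/d.

3550 ML/d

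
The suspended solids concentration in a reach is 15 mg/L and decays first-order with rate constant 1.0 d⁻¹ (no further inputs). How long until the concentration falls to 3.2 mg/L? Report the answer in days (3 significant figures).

t = ln(C₀/C)/k = ln(15/3.2)/1.0 = 1.545/1.0 = 1.545 d.

1.54 d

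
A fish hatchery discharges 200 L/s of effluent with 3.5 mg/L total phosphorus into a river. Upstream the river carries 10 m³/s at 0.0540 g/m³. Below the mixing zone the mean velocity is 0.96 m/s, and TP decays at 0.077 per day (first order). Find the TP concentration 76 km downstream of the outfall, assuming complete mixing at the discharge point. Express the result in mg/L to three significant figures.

0.113 mg/L

200 L/s = 0.2 m³/s.
After complete mixing, C₀ = (0.2·3.5 + 10·0.054) / 10.2 = 0.1216 mg/L.
Travel time t = 7.6e+04 m / 0.96 m/s = 7.917e+04 s = 0.9163 d.
C = 0.1216·exp(−0.077·0.9163) = 0.1216·0.9319 = 0.1133 mg/L.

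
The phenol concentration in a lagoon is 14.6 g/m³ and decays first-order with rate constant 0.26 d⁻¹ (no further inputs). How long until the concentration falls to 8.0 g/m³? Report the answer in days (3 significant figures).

2.31 d

t = ln(C₀/C)/k = ln(14.6/8.0)/0.26 = 0.6016/0.26 = 2.314 d.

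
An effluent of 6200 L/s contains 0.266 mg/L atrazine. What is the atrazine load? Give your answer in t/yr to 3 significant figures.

52.0 t/yr

6200 L/s = 6.2 m³/s.
Mass flux = Q·C = 6.2 m³/s × 0.266 g/m³ = 1.649 g/s.
= 1.649 g/s × 31.56 = 52.04 t/yr.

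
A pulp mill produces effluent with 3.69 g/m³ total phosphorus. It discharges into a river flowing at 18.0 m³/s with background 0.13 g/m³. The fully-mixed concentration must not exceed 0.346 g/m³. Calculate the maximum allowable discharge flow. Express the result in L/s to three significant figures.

Mass balance at complete mixing: C_std·(Q_w + Q_r) = Q_w·C_e + Q_r·C_b.
Rearranging, Q_w = Q_r·(C_std − C_b)/(C_e − C_std) = 18.0·(0.346 − 0.13) / (3.69 − 0.346) = 1.163 m³/s.
= 1163 L/s.

1160 L/s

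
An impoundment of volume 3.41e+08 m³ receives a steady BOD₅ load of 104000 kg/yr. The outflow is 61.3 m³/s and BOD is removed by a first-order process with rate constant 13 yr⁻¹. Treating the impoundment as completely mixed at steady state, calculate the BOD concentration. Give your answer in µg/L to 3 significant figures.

Outflow Q = 61.3 m³/s × 3.156e+07 s/yr = 1.934e+09 m³/yr.
Steady-state CSTR mass balance: W = Q·C + k·V·C, so C = W/(Q + kV).
Q + kV = 1.934e+09 + 13·3.41e+08 = 6.367e+09 m³/yr.
C = 104000/6.367e+09 = 1.633e-05 kg/m³ = 0.01633 mg/L = 16.33 µg/L.

16.3 µg/L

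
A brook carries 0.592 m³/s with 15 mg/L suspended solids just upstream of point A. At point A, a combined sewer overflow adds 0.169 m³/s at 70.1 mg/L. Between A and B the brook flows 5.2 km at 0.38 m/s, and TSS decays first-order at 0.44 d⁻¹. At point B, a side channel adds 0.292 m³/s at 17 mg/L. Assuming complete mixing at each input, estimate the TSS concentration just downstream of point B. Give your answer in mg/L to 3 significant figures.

After input A: C = (0.592·15 + 0.169·70.1) / 0.761 = 27.24 mg/L.
Over the 5.2 km reach to input B (t = 1.368e+04 s = 0.1584 d), decay gives C = 27.24·exp(−0.44·0.1584) = 25.4 mg/L.
After input B: C = (0.761·25.4 + 0.292·17) / 1.053 = 23.07 mg/L.

23.1 mg/L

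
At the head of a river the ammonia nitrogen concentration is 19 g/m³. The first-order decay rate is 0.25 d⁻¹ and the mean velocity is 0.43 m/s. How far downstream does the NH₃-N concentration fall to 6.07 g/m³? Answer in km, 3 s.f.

From C = C₀·e^(−kt), t = ln(C₀/C)/k = ln(19/6.07)/0.25 = 1.141/0.25 = 4.564 d.
Distance = v·t = 0.43 m/s × 3.944e+05 s = 1.696e+05 m = 169.6 km.

170 km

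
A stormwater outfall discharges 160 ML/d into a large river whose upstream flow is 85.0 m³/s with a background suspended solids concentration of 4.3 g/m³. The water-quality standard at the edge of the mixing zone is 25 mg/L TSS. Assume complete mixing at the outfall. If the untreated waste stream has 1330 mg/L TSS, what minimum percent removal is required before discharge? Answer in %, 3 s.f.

160 ML/d = 1.852 m³/s.
Mass balance: 25·86.85 = 1.852·Cₑ + 85·4.3.
Cₑ = (2171 − 365.5) / 1.852 = 975.1 mg/L.
Required removal = 1 − 975.1/1330 = 26.68 %.

26.7 %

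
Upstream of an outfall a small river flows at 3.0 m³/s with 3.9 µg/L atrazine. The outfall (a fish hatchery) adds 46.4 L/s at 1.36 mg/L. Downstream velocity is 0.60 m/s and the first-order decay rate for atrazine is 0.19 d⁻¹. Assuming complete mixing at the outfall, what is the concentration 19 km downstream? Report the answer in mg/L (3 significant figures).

0.0229 mg/L

46.4 L/s = 0.0464 m³/s.
3.9 µg/L = 0.0039 mg/L.
After complete mixing, C₀ = (0.0464·1.36 + 3·0.0039) / 3.046 = 0.02455 mg/L.
Travel time t = 1.9e+04 m / 0.60 m/s = 3.167e+04 s = 0.3665 d.
C = 0.02455·exp(−0.19·0.3665) = 0.02455·0.9327 = 0.0229 mg/L.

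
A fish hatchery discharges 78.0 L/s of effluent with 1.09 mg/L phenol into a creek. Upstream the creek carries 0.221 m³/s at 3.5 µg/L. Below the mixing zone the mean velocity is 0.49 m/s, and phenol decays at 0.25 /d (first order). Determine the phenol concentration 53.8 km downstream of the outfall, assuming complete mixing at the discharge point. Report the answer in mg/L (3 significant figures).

78.0 L/s = 0.078 m³/s.
3.5 µg/L = 0.0035 mg/L.
After complete mixing, C₀ = (0.078·1.09 + 0.221·0.0035) / 0.299 = 0.2869 mg/L.
Travel time t = 5.38e+04 m / 0.49 m/s = 1.098e+05 s = 1.271 d.
C = 0.2869·exp(−0.25·1.271) = 0.2869·0.7278 = 0.2088 mg/L.

0.209 mg/L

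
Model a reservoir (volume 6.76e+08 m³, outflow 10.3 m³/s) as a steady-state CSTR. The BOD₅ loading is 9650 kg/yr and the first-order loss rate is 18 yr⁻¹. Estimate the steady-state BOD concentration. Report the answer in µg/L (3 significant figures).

Outflow Q = 10.3 m³/s × 3.156e+07 s/yr = 3.25e+08 m³/yr.
Steady-state CSTR mass balance: W = Q·C + k·V·C, so C = W/(Q + kV).
Q + kV = 3.25e+08 + 18·6.76e+08 = 1.249e+10 m³/yr.
C = 9650/1.249e+10 = 7.724e-07 kg/m³ = 0.0007724 mg/L = 0.7724 µg/L.

0.772 µg/L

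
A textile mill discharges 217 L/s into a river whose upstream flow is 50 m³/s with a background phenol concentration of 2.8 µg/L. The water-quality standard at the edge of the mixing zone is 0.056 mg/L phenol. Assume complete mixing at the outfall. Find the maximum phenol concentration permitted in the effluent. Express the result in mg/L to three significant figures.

217 L/s = 0.217 m³/s.
2.8 µg/L = 0.0028 mg/L.
Mass balance: 0.056·50.22 = 0.217·Cₑ + 50·0.0028.
Cₑ = (2.812 − 0.14) / 0.217 = 12.31 mg/L.

12.3 mg/L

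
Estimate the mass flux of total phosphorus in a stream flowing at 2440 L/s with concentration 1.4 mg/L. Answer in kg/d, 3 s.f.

2440 L/s = 2.44 m³/s.
Mass flux = Q·C = 2.44 m³/s × 1.4 g/m³ = 3.416 g/s.
= 3.416 g/s × 86.4 = 295.1 kg/d.

295 kg/d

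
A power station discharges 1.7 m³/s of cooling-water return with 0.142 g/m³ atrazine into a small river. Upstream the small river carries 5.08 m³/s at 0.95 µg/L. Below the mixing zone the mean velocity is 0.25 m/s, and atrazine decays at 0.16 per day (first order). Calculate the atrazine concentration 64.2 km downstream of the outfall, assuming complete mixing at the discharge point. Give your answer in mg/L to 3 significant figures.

0.95 µg/L = 0.00095 mg/L.
After complete mixing, C₀ = (1.7·0.142 + 5.08·0.00095) / 6.78 = 0.03632 mg/L.
Travel time t = 6.42e+04 m / 0.25 m/s = 2.568e+05 s = 2.972 d.
C = 0.03632·exp(−0.16·2.972) = 0.03632·0.6215 = 0.02257 mg/L.

0.0226 mg/L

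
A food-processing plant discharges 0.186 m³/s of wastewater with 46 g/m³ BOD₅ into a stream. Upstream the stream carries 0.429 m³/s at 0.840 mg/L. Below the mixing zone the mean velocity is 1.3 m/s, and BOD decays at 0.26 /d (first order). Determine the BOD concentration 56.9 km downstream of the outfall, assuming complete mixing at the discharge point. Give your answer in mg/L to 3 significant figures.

After complete mixing, C₀ = (0.186·46 + 0.429·0.84) / 0.615 = 14.5 mg/L.
Travel time t = 5.69e+04 m / 1.3 m/s = 4.377e+04 s = 0.5066 d.
C = 14.5·exp(−0.26·0.5066) = 14.5·0.8766 = 12.71 mg/L.

12.7 mg/L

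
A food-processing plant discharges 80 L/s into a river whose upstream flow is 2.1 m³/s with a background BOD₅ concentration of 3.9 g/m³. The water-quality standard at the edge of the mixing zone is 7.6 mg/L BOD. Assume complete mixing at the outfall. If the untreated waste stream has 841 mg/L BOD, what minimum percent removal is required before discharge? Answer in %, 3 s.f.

87.5 %

80 L/s = 0.08 m³/s.
Mass balance: 7.6·2.18 = 0.08·Cₑ + 2.1·3.9.
Cₑ = (16.57 − 8.19) / 0.08 = 104.7 mg/L.
Required removal = 1 − 104.7/841 = 87.55 %.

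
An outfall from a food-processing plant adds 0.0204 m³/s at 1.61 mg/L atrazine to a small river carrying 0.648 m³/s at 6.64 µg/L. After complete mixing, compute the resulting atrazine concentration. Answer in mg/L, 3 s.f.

0.0556 mg/L

6.64 µg/L = 0.00664 mg/L.
Conservation of mass across the mixing zone: C = (0.0204·1.61 + 0.648·0.00664) / (0.0204 + 0.648) = 0.03715/0.6684 = 0.05558 mg/L.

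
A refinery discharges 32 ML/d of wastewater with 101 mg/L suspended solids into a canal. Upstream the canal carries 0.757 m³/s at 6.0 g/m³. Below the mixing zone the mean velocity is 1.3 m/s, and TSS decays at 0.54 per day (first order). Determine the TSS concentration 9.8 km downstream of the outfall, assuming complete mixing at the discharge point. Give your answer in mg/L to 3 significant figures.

35.5 mg/L

32 ML/d = 0.3704 m³/s.
After complete mixing, C₀ = (0.3704·101 + 0.757·6) / 1.127 = 37.21 mg/L.
Travel time t = 9800 m / 1.3 m/s = 7538 s = 0.08725 d.
C = 37.21·exp(−0.54·0.08725) = 37.21·0.954 = 35.5 mg/L.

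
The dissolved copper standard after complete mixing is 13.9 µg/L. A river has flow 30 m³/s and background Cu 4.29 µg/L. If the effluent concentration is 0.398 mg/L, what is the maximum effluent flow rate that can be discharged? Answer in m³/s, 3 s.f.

4.29 µg/L = 0.00429 mg/L.
13.9 µg/L = 0.0139 mg/L.
Mass balance at complete mixing: C_std·(Q_w + Q_r) = Q_w·C_e + Q_r·C_b.
Rearranging, Q_w = Q_r·(C_std − C_b)/(C_e − C_std) = 30·(0.0139 − 0.00429) / (0.398 − 0.0139) = 0.7506 m³/s.

0.751 m³/s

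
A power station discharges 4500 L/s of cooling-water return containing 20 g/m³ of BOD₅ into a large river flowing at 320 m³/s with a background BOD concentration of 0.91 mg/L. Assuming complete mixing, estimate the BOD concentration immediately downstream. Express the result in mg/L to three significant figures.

4500 L/s = 4.5 m³/s.
Conservation of mass across the mixing zone: C = (4.5·20 + 320·0.91) / (4.5 + 320) = 381.2/324.5 = 1.175 mg/L.

1.17 mg/L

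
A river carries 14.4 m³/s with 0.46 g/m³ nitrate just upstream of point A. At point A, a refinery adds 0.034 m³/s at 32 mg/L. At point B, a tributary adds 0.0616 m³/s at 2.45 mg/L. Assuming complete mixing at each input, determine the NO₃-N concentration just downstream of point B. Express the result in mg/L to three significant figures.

0.542 mg/L

After input A: C = (14.4·0.46 + 0.034·32) / 14.43 = 0.5343 mg/L.
After input B: C = (14.43·0.5343 + 0.0616·2.45) / 14.5 = 0.5424 mg/L.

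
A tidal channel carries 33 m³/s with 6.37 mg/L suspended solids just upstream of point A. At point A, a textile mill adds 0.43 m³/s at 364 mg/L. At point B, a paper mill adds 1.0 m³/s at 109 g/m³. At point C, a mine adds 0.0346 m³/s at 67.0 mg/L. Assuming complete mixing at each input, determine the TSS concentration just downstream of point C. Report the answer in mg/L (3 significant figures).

13.9 mg/L

After input A: C = (33·6.37 + 0.43·364) / 33.43 = 10.97 mg/L.
After input B: C = (33.43·10.97 + 1·109) / 34.43 = 13.82 mg/L.
After input C: C = (34.43·13.82 + 0.0346·67) / 34.46 = 13.87 mg/L.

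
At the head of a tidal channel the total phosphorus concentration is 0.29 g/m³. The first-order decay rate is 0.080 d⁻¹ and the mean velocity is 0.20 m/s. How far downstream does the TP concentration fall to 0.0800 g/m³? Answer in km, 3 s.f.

278 km

From C = C₀·e^(−kt), t = ln(C₀/C)/k = ln(0.29/0.0800)/0.080 = 1.288/0.080 = 16.1 d.
Distance = v·t = 0.20 m/s × 1.391e+06 s = 2.782e+05 m = 278.2 km.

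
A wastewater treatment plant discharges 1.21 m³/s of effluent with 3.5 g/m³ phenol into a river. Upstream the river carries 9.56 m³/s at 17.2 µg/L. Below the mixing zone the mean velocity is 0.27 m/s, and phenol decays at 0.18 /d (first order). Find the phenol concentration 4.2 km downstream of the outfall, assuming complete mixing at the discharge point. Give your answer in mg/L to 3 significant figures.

0.395 mg/L

17.2 µg/L = 0.0172 mg/L.
After complete mixing, C₀ = (1.21·3.5 + 9.56·0.0172) / 10.77 = 0.4085 mg/L.
Travel time t = 4200 m / 0.27 m/s = 1.556e+04 s = 0.18 d.
C = 0.4085·exp(−0.18·0.18) = 0.4085·0.9681 = 0.3955 mg/L.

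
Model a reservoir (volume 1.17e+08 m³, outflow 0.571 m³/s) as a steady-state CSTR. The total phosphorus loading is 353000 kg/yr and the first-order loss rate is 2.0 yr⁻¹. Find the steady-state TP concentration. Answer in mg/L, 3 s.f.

1.40 mg/L

Outflow Q = 0.571 m³/s × 3.156e+07 s/yr = 1.802e+07 m³/yr.
Steady-state CSTR mass balance: W = Q·C + k·V·C, so C = W/(Q + kV).
Q + kV = 1.802e+07 + 2.0·1.17e+08 = 2.52e+08 m³/yr.
C = 353000/2.52e+08 = 0.001401 kg/m³ = 1.401 mg/L.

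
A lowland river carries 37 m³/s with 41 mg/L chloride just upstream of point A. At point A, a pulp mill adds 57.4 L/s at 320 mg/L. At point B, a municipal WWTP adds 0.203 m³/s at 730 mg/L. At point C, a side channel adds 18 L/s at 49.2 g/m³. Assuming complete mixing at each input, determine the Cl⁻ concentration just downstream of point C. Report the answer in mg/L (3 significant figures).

45.2 mg/L

57.4 L/s = 0.0574 m³/s.
After input A: C = (37·41 + 0.0574·320) / 37.06 = 41.43 mg/L.
After input B: C = (37.06·41.43 + 0.203·730) / 37.26 = 45.18 mg/L.
18 L/s = 0.018 m³/s.
After input C: C = (37.26·45.18 + 0.018·49.2) / 37.28 = 45.19 mg/L.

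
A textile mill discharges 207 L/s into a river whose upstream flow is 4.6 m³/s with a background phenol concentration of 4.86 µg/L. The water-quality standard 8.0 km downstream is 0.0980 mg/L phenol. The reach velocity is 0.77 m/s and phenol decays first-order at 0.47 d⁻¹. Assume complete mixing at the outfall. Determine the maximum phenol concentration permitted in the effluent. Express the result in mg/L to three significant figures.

2.30 mg/L

207 L/s = 0.207 m³/s.
4.86 µg/L = 0.00486 mg/L.
Travel time to the compliance point: t = 8000/0.77 = 1.039e+04 s = 0.1203 d; decay factor exp(−0.47·0.1203) = 0.945.
So the concentration just after mixing may be at most 0.098/0.945 = 0.1037 mg/L.
Mass balance: 0.1037·4.807 = 0.207·Cₑ + 4.6·0.00486.
Cₑ = (0.4985 − 0.02236) / 0.207 = 2.3 mg/L.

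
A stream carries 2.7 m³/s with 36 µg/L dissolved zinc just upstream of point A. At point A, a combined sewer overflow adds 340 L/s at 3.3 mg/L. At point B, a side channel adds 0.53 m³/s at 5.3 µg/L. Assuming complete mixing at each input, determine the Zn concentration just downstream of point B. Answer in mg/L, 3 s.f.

36 µg/L = 0.036 mg/L.
340 L/s = 0.34 m³/s.
After input A: C = (2.7·0.036 + 0.34·3.3) / 3.04 = 0.4011 mg/L.
5.3 µg/L = 0.0053 mg/L.
After input B: C = (3.04·0.4011 + 0.53·0.0053) / 3.57 = 0.3423 mg/L.

0.342 mg/L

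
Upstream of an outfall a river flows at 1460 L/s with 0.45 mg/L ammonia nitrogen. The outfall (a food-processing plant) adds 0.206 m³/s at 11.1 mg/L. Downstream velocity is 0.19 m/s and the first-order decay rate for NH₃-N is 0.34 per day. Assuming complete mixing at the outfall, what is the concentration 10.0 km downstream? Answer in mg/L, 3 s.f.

1.44 mg/L

1460 L/s = 1.46 m³/s.
After complete mixing, C₀ = (0.206·11.1 + 1.46·0.45) / 1.666 = 1.767 mg/L.
Travel time t = 1e+04 m / 0.19 m/s = 5.263e+04 s = 0.6092 d.
C = 1.767·exp(−0.34·0.6092) = 1.767·0.8129 = 1.436 mg/L.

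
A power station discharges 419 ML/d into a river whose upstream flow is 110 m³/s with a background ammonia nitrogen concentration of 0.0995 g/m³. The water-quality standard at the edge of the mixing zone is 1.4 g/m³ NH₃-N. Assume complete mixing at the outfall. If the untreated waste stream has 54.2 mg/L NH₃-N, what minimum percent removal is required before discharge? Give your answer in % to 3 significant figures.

419 ML/d = 4.85 m³/s.
Mass balance: 1.4·114.8 = 4.85·Cₑ + 110·0.0995.
Cₑ = (160.8 − 10.95) / 4.85 = 30.9 mg/L.
Required removal = 1 − 30.9/54.2 = 42.99 %.

43.0 %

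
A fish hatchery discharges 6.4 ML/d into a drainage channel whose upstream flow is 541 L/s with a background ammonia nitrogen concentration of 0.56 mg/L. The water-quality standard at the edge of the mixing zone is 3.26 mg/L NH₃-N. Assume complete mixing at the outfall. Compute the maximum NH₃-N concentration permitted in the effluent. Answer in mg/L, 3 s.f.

23.0 mg/L

6.4 ML/d = 0.07407 m³/s.
541 L/s = 0.541 m³/s.
Mass balance: 3.26·0.6151 = 0.07407·Cₑ + 0.541·0.56.
Cₑ = (2.005 − 0.303) / 0.07407 = 22.98 mg/L.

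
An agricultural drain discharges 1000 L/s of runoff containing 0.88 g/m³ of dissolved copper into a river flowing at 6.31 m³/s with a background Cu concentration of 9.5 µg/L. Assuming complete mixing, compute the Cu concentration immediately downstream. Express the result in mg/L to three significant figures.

0.129 mg/L

1000 L/s = 1 m³/s.
9.5 µg/L = 0.0095 mg/L.
By mass balance at complete mixing, C = (1·0.88 + 6.31·0.0095) / (1 + 6.31) = 0.9399/7.31 = 0.1286 mg/L.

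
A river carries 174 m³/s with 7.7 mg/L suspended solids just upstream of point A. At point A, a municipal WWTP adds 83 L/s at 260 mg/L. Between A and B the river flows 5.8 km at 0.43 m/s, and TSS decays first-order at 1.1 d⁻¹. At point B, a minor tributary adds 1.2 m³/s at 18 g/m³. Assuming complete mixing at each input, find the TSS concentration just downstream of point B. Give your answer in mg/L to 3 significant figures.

83 L/s = 0.083 m³/s.
After input A: C = (174·7.7 + 0.083·260) / 174.1 = 7.82 mg/L.
Over the 5.8 km reach to input B (t = 1.349e+04 s = 0.1561 d), decay gives C = 7.82·exp(−1.1·0.1561) = 6.586 mg/L.
After input B: C = (174.1·6.586 + 1.2·18) / 175.3 = 6.664 mg/L.

6.66 mg/L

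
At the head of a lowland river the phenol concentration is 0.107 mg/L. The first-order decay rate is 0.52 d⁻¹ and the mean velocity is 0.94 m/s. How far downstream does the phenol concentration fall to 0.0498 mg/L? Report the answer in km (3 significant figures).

119 km

From C = C₀·e^(−kt), t = ln(C₀/C)/k = ln(0.107/0.0498)/0.52 = 0.7648/0.52 = 1.471 d.
Distance = v·t = 0.94 m/s × 1.271e+05 s = 1.195e+05 m = 119.5 km.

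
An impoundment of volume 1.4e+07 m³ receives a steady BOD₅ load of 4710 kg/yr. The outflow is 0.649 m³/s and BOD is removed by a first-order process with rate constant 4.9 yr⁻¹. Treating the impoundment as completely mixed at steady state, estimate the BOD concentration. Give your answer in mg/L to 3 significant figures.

Outflow Q = 0.649 m³/s × 3.156e+07 s/yr = 2.048e+07 m³/yr.
Steady-state CSTR mass balance: W = Q·C + k·V·C, so C = W/(Q + kV).
Q + kV = 2.048e+07 + 4.9·1.4e+07 = 8.908e+07 m³/yr.
C = 4710/8.908e+07 = 5.287e-05 kg/m³ = 0.05287 mg/L.

0.0529 mg/L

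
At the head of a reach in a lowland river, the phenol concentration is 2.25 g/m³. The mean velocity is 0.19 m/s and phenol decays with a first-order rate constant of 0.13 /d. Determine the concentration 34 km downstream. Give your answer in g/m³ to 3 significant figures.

Travel time t = 34 km / 0.19 m/s = 3.4e+04/0.19 = 1.789e+05 s = 2.071 d.
First-order decay: C = 2.25·exp(−0.13·2.071) = 2.25·0.764 = 1.719 g/m³.

1.72 g/m³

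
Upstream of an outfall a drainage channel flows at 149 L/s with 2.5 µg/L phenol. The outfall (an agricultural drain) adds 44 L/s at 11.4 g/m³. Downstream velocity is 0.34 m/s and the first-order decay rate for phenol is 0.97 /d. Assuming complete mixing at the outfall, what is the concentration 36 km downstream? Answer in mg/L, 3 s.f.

0.792 mg/L

44 L/s = 0.044 m³/s.
149 L/s = 0.149 m³/s.
2.5 µg/L = 0.0025 mg/L.
After complete mixing, C₀ = (0.044·11.4 + 0.149·0.0025) / 0.193 = 2.601 mg/L.
Travel time t = 3.6e+04 m / 0.34 m/s = 1.059e+05 s = 1.225 d.
C = 2.601·exp(−0.97·1.225) = 2.601·0.3046 = 0.7923 mg/L.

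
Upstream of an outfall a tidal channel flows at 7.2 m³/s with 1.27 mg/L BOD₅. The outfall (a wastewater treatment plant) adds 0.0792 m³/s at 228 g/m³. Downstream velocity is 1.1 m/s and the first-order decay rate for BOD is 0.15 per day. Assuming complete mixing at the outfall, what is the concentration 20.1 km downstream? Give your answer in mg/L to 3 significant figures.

3.62 mg/L

After complete mixing, C₀ = (0.0792·228 + 7.2·1.27) / 7.279 = 3.737 mg/L.
Travel time t = 2.01e+04 m / 1.1 m/s = 1.827e+04 s = 0.2115 d.
C = 3.737·exp(−0.15·0.2115) = 3.737·0.9688 = 3.62 mg/L.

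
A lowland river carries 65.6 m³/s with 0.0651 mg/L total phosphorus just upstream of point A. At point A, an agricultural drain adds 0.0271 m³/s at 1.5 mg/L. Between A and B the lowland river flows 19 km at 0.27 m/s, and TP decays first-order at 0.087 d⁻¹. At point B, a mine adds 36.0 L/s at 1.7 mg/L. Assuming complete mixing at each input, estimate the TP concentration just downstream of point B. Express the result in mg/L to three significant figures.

After input A: C = (65.6·0.0651 + 0.0271·1.5) / 65.63 = 0.06569 mg/L.
Over the 19 km reach to input B (t = 7.037e+04 s = 0.8145 d), decay gives C = 0.06569·exp(−0.087·0.8145) = 0.0612 mg/L.
36.0 L/s = 0.036 m³/s.
After input B: C = (65.63·0.0612 + 0.036·1.7) / 65.66 = 0.0621 mg/L.

0.0621 mg/L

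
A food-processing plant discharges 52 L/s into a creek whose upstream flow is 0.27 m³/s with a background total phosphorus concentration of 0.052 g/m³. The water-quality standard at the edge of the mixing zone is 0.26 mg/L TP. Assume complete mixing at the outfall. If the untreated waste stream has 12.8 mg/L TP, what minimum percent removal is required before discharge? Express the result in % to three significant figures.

52 L/s = 0.052 m³/s.
Mass balance: 0.26·0.322 = 0.052·Cₑ + 0.27·0.052.
Cₑ = (0.08372 − 0.01404) / 0.052 = 1.34 mg/L.
Required removal = 1 − 1.34/12.8 = 89.53 %.

89.5 %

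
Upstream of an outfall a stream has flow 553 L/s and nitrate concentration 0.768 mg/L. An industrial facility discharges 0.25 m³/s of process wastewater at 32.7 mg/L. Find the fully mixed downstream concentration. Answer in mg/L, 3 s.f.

553 L/s = 0.553 m³/s.
Flow-weighted mixing gives C = (0.25·32.7 + 0.553·0.768) / (0.25 + 0.553) = 8.6/0.803 = 10.71 mg/L.

10.7 mg/L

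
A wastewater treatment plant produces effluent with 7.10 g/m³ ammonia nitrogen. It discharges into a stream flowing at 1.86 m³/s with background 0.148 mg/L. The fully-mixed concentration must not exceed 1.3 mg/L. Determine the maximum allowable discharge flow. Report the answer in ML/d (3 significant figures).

31.9 ML/d

Mass balance at complete mixing: C_std·(Q_w + Q_r) = Q_w·C_e + Q_r·C_b.
Rearranging, Q_w = Q_r·(C_std − C_b)/(C_e − C_std) = 1.86·(1.3 − 0.148) / (7.1 − 1.3) = 0.3694 m³/s.
= 31.92 ML/d.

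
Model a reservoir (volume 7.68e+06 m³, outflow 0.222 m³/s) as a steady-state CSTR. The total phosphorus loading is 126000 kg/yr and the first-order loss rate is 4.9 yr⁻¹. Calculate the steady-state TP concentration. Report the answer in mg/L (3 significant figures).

Outflow Q = 0.222 m³/s × 3.156e+07 s/yr = 7.006e+06 m³/yr.
Steady-state CSTR mass balance: W = Q·C + k·V·C, so C = W/(Q + kV).
Q + kV = 7.006e+06 + 4.9·7.68e+06 = 4.464e+07 m³/yr.
C = 126000/4.464e+07 = 0.002823 kg/m³ = 2.823 mg/L.

2.82 mg/L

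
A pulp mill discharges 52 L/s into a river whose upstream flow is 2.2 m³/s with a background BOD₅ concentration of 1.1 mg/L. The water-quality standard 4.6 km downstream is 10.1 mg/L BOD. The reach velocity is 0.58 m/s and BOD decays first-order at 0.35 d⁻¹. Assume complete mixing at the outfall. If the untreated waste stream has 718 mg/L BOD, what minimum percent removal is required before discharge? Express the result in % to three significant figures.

52 L/s = 0.052 m³/s.
Travel time to the compliance point: t = 4600/0.58 = 7931 s = 0.09179 d; decay factor exp(−0.35·0.09179) = 0.9684.
So the concentration just after mixing may be at most 10.1/0.9684 = 10.43 mg/L.
Mass balance: 10.43·2.252 = 0.052·Cₑ + 2.2·1.1.
Cₑ = (23.49 − 2.42) / 0.052 = 405.2 mg/L.
Required removal = 1 − 405.2/718 = 43.57 %.

43.6 %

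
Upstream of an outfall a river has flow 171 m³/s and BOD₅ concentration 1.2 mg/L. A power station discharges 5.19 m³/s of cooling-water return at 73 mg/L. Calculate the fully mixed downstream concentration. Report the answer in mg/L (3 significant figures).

3.32 mg/L

Conservation of mass across the mixing zone: C = (5.19·73 + 171·1.2) / (5.19 + 171) = 584.1/176.2 = 3.315 mg/L.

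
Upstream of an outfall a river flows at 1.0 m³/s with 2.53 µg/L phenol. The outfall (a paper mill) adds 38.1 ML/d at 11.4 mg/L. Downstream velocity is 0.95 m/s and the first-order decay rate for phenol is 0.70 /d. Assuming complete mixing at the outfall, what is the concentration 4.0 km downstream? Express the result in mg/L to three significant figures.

3.37 mg/L

38.1 ML/d = 0.441 m³/s.
2.53 µg/L = 0.00253 mg/L.
After complete mixing, C₀ = (0.441·11.4 + 1·0.00253) / 1.441 = 3.49 mg/L.
Travel time t = 4000 m / 0.95 m/s = 4211 s = 0.04873 d.
C = 3.49·exp(−0.70·0.04873) = 3.49·0.9665 = 3.373 mg/L.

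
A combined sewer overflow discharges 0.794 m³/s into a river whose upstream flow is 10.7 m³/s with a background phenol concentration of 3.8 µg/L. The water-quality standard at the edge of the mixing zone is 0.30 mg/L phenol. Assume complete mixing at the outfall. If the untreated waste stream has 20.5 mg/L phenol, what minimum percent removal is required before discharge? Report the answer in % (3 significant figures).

3.8 µg/L = 0.0038 mg/L.
Mass balance: 0.3·11.49 = 0.794·Cₑ + 10.7·0.0038.
Cₑ = (3.448 − 0.04066) / 0.794 = 4.292 mg/L.
Required removal = 1 − 4.292/20.5 = 79.07 %.

79.1 %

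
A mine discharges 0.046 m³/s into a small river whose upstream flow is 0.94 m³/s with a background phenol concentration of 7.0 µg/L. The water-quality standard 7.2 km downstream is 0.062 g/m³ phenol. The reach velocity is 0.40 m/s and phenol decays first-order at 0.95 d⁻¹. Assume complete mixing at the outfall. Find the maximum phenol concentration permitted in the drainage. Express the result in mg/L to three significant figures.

1.48 mg/L

7.0 µg/L = 0.007 mg/L.
Travel time to the compliance point: t = 7200/0.40 = 1.8e+04 s = 0.2083 d; decay factor exp(−0.95·0.2083) = 0.8204.
So the concentration just after mixing may be at most 0.062/0.8204 = 0.07557 mg/L.
Mass balance: 0.07557·0.986 = 0.046·Cₑ + 0.94·0.007.
Cₑ = (0.07451 − 0.00658) / 0.046 = 1.477 mg/L.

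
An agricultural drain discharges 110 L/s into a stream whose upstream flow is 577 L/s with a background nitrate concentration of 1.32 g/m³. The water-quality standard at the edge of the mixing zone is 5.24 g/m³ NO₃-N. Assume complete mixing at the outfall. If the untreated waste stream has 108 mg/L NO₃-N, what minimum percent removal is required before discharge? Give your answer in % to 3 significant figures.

76.1 %

110 L/s = 0.11 m³/s.
577 L/s = 0.577 m³/s.
Mass balance: 5.24·0.687 = 0.11·Cₑ + 0.577·1.32.
Cₑ = (3.6 − 0.7616) / 0.11 = 25.8 mg/L.
Required removal = 1 − 25.8/108 = 76.11 %.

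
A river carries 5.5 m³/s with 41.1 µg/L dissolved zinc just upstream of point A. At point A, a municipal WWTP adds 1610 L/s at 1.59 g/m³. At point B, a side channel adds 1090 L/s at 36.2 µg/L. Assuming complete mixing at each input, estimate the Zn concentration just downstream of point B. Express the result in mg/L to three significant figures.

41.1 µg/L = 0.0411 mg/L.
1610 L/s = 1.61 m³/s.
After input A: C = (5.5·0.0411 + 1.61·1.59) / 7.11 = 0.3918 mg/L.
1090 L/s = 1.09 m³/s.
36.2 µg/L = 0.0362 mg/L.
After input B: C = (7.11·0.3918 + 1.09·0.0362) / 8.2 = 0.3446 mg/L.

0.345 mg/L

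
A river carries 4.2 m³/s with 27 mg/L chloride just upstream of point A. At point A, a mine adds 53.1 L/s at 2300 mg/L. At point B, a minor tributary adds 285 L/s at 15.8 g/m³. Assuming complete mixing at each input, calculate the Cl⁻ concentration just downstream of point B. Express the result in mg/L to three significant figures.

53.1 L/s = 0.0531 m³/s.
After input A: C = (4.2·27 + 0.0531·2300) / 4.253 = 55.38 mg/L.
285 L/s = 0.285 m³/s.
After input B: C = (4.253·55.38 + 0.285·15.8) / 4.538 = 52.89 mg/L.

52.9 mg/L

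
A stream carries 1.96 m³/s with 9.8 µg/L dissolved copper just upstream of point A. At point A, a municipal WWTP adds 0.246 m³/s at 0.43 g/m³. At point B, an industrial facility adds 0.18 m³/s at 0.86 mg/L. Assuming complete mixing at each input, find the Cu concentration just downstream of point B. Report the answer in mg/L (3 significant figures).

0.117 mg/L

9.8 µg/L = 0.0098 mg/L.
After input A: C = (1.96·0.0098 + 0.246·0.43) / 2.206 = 0.05666 mg/L.
After input B: C = (2.206·0.05666 + 0.18·0.86) / 2.386 = 0.1173 mg/L.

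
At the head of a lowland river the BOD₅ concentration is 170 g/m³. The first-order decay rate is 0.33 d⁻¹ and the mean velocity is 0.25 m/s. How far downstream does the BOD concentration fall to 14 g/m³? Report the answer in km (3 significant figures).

163 km

From C = C₀·e^(−kt), t = ln(C₀/C)/k = ln(170/14)/0.33 = 2.497/0.33 = 7.566 d.
Distance = v·t = 0.25 m/s × 6.537e+05 s = 1.634e+05 m = 163.4 km.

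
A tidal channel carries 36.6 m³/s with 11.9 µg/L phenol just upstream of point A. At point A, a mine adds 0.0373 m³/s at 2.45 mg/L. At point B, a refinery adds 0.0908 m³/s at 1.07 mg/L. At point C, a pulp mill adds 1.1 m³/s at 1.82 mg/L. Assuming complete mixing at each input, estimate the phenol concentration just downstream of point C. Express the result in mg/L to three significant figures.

0.0694 mg/L

11.9 µg/L = 0.0119 mg/L.
After input A: C = (36.6·0.0119 + 0.0373·2.45) / 36.64 = 0.01438 mg/L.
After input B: C = (36.64·0.01438 + 0.0908·1.07) / 36.73 = 0.01699 mg/L.
After input C: C = (36.73·0.01699 + 1.1·1.82) / 37.83 = 0.06942 mg/L.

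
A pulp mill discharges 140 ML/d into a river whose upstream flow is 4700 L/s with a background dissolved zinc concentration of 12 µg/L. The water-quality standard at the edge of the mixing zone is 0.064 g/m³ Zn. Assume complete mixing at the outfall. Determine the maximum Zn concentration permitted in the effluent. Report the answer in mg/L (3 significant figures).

0.215 mg/L

140 ML/d = 1.62 m³/s.
4700 L/s = 4.7 m³/s.
12 µg/L = 0.012 mg/L.
Mass balance: 0.064·6.32 = 1.62·Cₑ + 4.7·0.012.
Cₑ = (0.4045 − 0.0564) / 1.62 = 0.2148 mg/L.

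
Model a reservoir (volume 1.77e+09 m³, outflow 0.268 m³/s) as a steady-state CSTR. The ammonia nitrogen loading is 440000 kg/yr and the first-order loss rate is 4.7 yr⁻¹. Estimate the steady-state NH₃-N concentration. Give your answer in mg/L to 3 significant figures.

Outflow Q = 0.268 m³/s × 3.156e+07 s/yr = 8.457e+06 m³/yr.
Steady-state CSTR mass balance: W = Q·C + k·V·C, so C = W/(Q + kV).
Q + kV = 8.457e+06 + 4.7·1.77e+09 = 8.327e+09 m³/yr.
C = 440000/8.327e+09 = 5.284e-05 kg/m³ = 0.05284 mg/L.

0.0528 mg/L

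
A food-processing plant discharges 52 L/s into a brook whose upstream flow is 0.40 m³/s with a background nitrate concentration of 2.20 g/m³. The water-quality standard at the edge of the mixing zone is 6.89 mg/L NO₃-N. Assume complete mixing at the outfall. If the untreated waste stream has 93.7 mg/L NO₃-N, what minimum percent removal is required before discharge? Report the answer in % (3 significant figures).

54.1 %

52 L/s = 0.052 m³/s.
Mass balance: 6.89·0.452 = 0.052·Cₑ + 0.4·2.2.
Cₑ = (3.114 − 0.88) / 0.052 = 42.97 mg/L.
Required removal = 1 − 42.97/93.7 = 54.14 %.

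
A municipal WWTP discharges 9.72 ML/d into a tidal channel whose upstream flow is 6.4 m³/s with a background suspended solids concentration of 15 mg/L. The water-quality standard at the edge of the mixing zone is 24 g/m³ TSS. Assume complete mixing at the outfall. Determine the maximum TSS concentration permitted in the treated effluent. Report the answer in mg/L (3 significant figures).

9.72 ML/d = 0.1125 m³/s.
Mass balance: 24·6.513 = 0.1125·Cₑ + 6.4·15.
Cₑ = (156.3 − 96) / 0.1125 = 536 mg/L.

536 mg/L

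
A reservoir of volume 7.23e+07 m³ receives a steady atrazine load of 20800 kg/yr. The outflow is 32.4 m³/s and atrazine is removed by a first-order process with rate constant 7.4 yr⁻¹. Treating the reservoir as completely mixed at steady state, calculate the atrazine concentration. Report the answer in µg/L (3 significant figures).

Outflow Q = 32.4 m³/s × 3.156e+07 s/yr = 1.022e+09 m³/yr.
Steady-state CSTR mass balance: W = Q·C + k·V·C, so C = W/(Q + kV).
Q + kV = 1.022e+09 + 7.4·7.23e+07 = 1.557e+09 m³/yr.
C = 20800/1.557e+09 = 1.335e-05 kg/m³ = 0.01335 mg/L = 13.35 µg/L.

13.4 µg/L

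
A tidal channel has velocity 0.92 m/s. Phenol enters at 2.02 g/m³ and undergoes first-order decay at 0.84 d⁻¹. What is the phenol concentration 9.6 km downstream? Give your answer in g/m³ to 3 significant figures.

Travel time t = 9.6 km / 0.92 m/s = 9600/0.92 = 1.043e+04 s = 0.1208 d.
First-order decay: C = 2.02·exp(−0.84·0.1208) = 2.02·0.9035 = 1.825 g/m³.

1.83 g/m³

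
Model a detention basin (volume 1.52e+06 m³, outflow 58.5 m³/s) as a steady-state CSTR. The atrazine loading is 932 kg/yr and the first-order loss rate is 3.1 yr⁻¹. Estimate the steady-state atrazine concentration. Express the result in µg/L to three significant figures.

Outflow Q = 58.5 m³/s × 3.156e+07 s/yr = 1.846e+09 m³/yr.
Steady-state CSTR mass balance: W = Q·C + k·V·C, so C = W/(Q + kV).
Q + kV = 1.846e+09 + 3.1·1.52e+06 = 1.851e+09 m³/yr.
C = 932/1.851e+09 = 5.036e-07 kg/m³ = 0.0005036 mg/L = 0.5036 µg/L.

0.504 µg/L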